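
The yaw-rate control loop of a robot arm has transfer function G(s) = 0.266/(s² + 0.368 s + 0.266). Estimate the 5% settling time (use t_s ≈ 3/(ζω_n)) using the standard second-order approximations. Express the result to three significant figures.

t_s ≈ 16.3 s

ω_n = √0.266 = 0.516 rad/s; ζ = 0.368/(2·0.516) = 0.357.
t_s ≈ 3/(ζω_n) = 3/(0.357·0.516) = 16.3 s.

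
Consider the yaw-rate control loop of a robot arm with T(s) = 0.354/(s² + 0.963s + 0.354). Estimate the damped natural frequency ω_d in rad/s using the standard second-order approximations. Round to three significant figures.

ω_d ≈ 0.350 rad/s

Comparing the denominator to s² + 2ζω_n s + ω_n²: ω_n = √0.354 = 0.595 rad/s, and 2ζω_n = 0.963 so ζ = 0.963/(2·0.595) = 0.809.
The damped frequency ω_d = ω_n√(1−ζ²) = 0.350 rad/s.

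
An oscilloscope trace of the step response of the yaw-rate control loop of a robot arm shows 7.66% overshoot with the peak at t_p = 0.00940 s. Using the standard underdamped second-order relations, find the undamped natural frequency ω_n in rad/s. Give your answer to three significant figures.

ω_n ≈ 432 rad/s

From the overshoot, ζ = −ln(OS)/√(π²+ln²(OS)) = 0.633.
From t_p = π/ω_d, ω_d = π/0.00940 = 334 rad/s, so ω_n = ω_d/√(1−ζ²) = 432 rad/s.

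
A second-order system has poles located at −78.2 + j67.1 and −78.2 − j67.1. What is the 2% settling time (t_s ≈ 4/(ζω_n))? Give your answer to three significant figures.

For poles at −σ ± jω_d, ζω_n = σ = 78.2, so t_s ≈ 4/σ = 0.0512 s.

t_s ≈ 0.0512 s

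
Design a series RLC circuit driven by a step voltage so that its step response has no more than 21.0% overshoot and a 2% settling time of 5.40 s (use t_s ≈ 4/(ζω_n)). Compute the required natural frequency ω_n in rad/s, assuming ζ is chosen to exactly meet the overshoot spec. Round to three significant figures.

ω_n ≈ 1.66 rad/s

Inverting the overshoot relation: ζ = |ln 0.210|/√(π² + ln²0.210) = 0.445.
Then ω_n = 4/(ζ t_s) = 4/(0.445 × 5.40) = 1.66 rad/s.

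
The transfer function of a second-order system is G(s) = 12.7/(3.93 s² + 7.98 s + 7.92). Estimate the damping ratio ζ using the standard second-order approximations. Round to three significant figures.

ζ ≈ 0.715

Dividing through by 3.93: denominator becomes s² + 2.031 s + 2.015.
So ω_n = √2.015 = 1.42 rad/s and ζ = 2.031/(2·1.42) = 0.715.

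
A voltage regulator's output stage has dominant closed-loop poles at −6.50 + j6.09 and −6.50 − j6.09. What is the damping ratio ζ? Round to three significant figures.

ζ ≈ 0.730

|pole| = ω_n = √(6.50² + 6.09²) = 8.91 rad/s; ζ = cos θ = σ/ω_n = 0.730.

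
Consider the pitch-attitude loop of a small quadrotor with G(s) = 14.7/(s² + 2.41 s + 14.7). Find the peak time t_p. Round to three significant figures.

t_p ≈ 0.863 s

Matching coefficients with s² + 2ζω_n s + ω_n² gives ω_n² = 14.7 ⇒ ω_n = 3.83 rad/s, and ζ = 2.41/(2ω_n) = 0.314.
ω_d = 3.83·√(1 − 0.314²) = 3.64 rad/s. Then t_p = π/ω_d = 0.863 s.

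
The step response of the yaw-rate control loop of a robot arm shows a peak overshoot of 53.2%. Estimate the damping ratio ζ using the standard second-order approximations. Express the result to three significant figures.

ζ ≈ 0.197

From %OS = 100·exp(−πζ/√(1−ζ²)), invert to get ζ = −ln(OS)/√(π² + ln²(OS)) with OS = 0.532.
−ln 0.532 = 0.6311, so ζ = 0.6311/√(π² + 0.3983) = 0.197.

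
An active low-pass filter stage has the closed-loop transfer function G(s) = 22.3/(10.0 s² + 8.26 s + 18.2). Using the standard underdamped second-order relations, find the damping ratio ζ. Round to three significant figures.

Dividing through by 10.0: denominator becomes s² + 0.8260 s + 1.820.
So ω_n = √1.820 = 1.35 rad/s and ζ = 0.8260/(2·1.35) = 0.306.

ζ ≈ 0.306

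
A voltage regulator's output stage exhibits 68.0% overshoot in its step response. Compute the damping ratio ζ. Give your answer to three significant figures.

From %OS = 100·exp(−πζ/√(1−ζ²)), invert to get ζ = −ln(OS)/√(π² + ln²(OS)) with OS = 0.680.
−ln 0.680 = 0.3857, so ζ = 0.3857/√(π² + 0.1487) = 0.122.

ζ ≈ 0.122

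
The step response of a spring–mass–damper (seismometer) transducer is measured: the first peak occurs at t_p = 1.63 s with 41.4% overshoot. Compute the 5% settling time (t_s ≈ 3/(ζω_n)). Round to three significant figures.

t_s ≈ 5.54 s

The overshoot fixes ζ = −ln(OS)/√(π²+ln²(OS)) = 0.270.
From t_p = π/ω_d, ω_d = π/1.63 = 1.93 rad/s, so ω_n = ω_d/√(1−ζ²) = 2.00 rad/s.
t_s ≈ 3/(ζω_n) = 3/(0.270·2.00) = 5.54 s.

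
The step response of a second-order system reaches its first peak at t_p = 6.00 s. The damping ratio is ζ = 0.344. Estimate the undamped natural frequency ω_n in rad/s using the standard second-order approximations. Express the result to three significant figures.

Peak time t_p = π/ω_d, so ω_d = π/t_p = π/6.00 = 0.524 rad/s.
ω_n = ω_d/√(1−ζ²) = 0.524/√0.882 = 0.558 rad/s.

ω_n ≈ 0.558 rad/s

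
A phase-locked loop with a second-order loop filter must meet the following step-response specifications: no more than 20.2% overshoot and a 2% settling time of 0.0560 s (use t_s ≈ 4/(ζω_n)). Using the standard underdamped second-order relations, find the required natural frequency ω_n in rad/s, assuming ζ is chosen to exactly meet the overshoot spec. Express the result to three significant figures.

ω_n ≈ 157 rad/s

ζ = −ln(OS)/√(π² + (ln OS)²). With OS = 0.202, ln OS = −1.599 and ζ = 1.599/3.525 = 0.454.
Then ω_n = 4/(ζ t_s) = 4/(0.454 × 0.0560) = 157 rad/s.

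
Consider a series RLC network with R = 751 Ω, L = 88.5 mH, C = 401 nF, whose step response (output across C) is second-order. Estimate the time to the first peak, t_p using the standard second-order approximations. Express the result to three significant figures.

t_p ≈ 0.000985 s

For a series RLC circuit (capacitor voltage as output), ω_n = 1/√(LC) = 1/√(88.5 mH · 401 nF) = 5310 rad/s.
ζ = (R/2)·√(C/L) = (751/2)·√(401 nF/88.5 mH) = 0.799.
The damped frequency ω_d = ω_n√(1−ζ²) = 3190 rad/s. t_p = π/ω_d = 0.000985 s.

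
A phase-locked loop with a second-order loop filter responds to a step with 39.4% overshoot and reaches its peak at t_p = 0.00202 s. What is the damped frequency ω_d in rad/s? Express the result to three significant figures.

ω_d ≈ 1560 rad/s

t_p = π/ω_d, so ω_d = π/0.00202 = 1560 rad/s.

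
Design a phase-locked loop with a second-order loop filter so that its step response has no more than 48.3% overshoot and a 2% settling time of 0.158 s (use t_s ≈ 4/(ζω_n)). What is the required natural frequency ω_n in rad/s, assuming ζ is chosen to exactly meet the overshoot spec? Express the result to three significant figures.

Inverting the overshoot relation: ζ = |ln 0.483|/√(π² + ln²0.483) = 0.226.
From t_s ≈ 4/(ζω_n): ω_n = 4/(ζ·t_s) = 4/(0.226·0.158) = 112 rad/s.

ω_n ≈ 112 rad/s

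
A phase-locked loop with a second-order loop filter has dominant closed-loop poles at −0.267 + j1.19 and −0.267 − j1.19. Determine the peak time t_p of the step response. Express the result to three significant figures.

t_p = π/ω_d with ω_d = 1.19 (the imaginary part), so t_p = 2.64 s.

t_p ≈ 2.64 s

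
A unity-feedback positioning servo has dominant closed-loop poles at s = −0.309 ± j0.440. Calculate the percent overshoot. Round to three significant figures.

|pole| = ω_n = √(0.309² + 0.440²) = 0.538 rad/s; ζ = cos θ = σ/ω_n = 0.575.
Overshoot: exp(−π·0.575/√(1−0.575²)) = 0.110, i.e. 11.0%.

%OS ≈ 11.0%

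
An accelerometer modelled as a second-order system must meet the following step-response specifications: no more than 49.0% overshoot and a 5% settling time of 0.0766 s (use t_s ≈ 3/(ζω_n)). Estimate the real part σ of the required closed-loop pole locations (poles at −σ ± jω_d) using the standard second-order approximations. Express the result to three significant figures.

The settling-time spec alone fixes σ = ζω_n = 3/t_s = 3/0.0766 = 39.2.
(Overshoot then fixes ζ = 0.221 and hence ω_d = σ·√(1−ζ²)/ζ = 172 rad/s.)

σ ≈ 39.2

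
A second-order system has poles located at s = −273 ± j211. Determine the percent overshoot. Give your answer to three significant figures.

%OS ≈ 1.72%

With σ = 273, ω_d = 211: ω_n = √(σ²+ω_d²) = 345 rad/s, ζ = σ/ω_n = 0.791.
%OS = 100·exp(−πζ/√(1−ζ²)) = 1.72%.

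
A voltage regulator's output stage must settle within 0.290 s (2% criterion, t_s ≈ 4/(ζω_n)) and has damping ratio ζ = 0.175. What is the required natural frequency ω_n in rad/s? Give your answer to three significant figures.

Rearranging t_s ≈ 4/(ζω_n) gives ω_n = 4/(ζ·t_s) = 4/(0.175 × 0.290) = 78.8 rad/s.

ω_n ≈ 78.8 rad/s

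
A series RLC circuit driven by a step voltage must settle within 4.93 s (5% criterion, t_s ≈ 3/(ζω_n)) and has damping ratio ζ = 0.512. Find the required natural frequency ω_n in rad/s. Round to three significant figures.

ω_n ≈ 1.19 rad/s

Rearranging t_s ≈ 3/(ζω_n) gives ω_n = 3/(ζ·t_s) = 3/(0.512 × 4.93) = 1.19 rad/s.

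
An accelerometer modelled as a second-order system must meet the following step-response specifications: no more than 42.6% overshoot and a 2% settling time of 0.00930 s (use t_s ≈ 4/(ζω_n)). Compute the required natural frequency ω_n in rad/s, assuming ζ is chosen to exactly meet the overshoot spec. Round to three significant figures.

ζ = −ln(OS)/√(π² + (ln OS)²). With OS = 0.426, ln OS = −0.8533 and ζ = 0.8533/3.255 = 0.262.
From t_s ≈ 4/(ζω_n): ω_n = 4/(ζ·t_s) = 4/(0.262·0.00930) = 1640 rad/s.

ω_n ≈ 1640 rad/s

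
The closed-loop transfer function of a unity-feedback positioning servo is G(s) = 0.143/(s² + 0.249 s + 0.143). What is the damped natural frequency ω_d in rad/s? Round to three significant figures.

ω_d ≈ 0.357 rad/s

Comparing the denominator to s² + 2ζω_n s + ω_n²: ω_n = √0.143 = 0.378 rad/s, and 2ζω_n = 0.249 so ζ = 0.249/(2·0.378) = 0.329.
ω_d = ω_n√(1−ζ²) = 0.357 rad/s.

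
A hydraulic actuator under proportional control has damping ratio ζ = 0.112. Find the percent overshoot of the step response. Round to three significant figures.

%OS ≈ 70.2%

For an underdamped second-order system, %OS = 100·exp(−πζ/√(1−ζ²)).
πζ/√(1−ζ²) = π·0.112/√(1−0.0125) = 0.3541, so %OS = 100·e^(−0.3541) = 70.2%.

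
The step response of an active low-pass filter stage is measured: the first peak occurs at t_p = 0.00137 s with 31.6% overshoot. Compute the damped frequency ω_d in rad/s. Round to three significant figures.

t_p = π/ω_d, so ω_d = π/0.00137 = 2290 rad/s.

ω_d ≈ 2290 rad/s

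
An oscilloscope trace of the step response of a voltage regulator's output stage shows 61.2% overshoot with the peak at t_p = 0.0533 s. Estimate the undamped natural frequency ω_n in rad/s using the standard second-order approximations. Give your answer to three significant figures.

ω_n ≈ 59.7 rad/s

From the overshoot, ζ = −ln(OS)/√(π²+ln²(OS)) = 0.154.
t_p = π/ω_d ⇒ ω_d = 58.9 rad/s; then ω_n = ω_d/√(1−ζ²) = 59.7 rad/s.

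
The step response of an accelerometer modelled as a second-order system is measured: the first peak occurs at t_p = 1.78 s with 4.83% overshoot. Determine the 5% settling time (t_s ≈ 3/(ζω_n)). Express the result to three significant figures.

t_s ≈ 1.76 s

From the overshoot, ζ = −ln(OS)/√(π²+ln²(OS)) = 0.694.
t_p = π/ω_d ⇒ ω_d = 1.76 rad/s; then ω_n = ω_d/√(1−ζ²) = 2.45 rad/s.
t_s ≈ 3/(ζω_n) = 3/(0.694·2.45) = 1.76 s.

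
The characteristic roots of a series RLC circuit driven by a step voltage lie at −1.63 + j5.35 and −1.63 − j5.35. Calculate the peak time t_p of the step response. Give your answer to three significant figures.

t_p = π/ω_d with ω_d = 5.35 (the imaginary part), so t_p = 0.587 s.

t_p ≈ 0.587 s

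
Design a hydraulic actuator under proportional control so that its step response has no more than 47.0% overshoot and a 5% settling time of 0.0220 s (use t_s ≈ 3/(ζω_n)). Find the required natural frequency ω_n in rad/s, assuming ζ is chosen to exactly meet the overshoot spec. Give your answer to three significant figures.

ζ = −ln(OS)/√(π² + (ln OS)²). With OS = 0.470, ln OS = −0.7550 and ζ = 0.7550/3.231 = 0.234.
Then ω_n = 3/(ζ t_s) = 3/(0.234 × 0.0220) = 584 rad/s.

ω_n ≈ 584 rad/s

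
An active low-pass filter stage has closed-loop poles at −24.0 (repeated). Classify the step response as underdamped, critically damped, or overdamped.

critically damped

Since there is a repeated negative-real pole, the response is critically damped.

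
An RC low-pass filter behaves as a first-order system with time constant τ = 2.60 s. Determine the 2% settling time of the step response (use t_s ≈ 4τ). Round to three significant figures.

t_s ≈ 10.4 s

t_s ≈ 4τ = 10.4 s.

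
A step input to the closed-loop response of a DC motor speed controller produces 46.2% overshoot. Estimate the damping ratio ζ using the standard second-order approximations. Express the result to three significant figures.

Inverting the overshoot relation: ζ = |ln 0.462|/√(π² + ln²0.462) = 0.239.

ζ ≈ 0.239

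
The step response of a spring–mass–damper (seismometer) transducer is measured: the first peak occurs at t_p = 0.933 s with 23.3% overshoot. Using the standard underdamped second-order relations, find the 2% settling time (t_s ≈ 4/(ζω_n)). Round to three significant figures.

t_s ≈ 2.56 s

From the overshoot, ζ = −ln(OS)/√(π²+ln²(OS)) = 0.421.
t_p = π/ω_d ⇒ ω_d = 3.37 rad/s; then ω_n = ω_d/√(1−ζ²) = 3.71 rad/s.
t_s ≈ 4/(ζω_n) = 4/(0.421·3.71) = 2.56 s.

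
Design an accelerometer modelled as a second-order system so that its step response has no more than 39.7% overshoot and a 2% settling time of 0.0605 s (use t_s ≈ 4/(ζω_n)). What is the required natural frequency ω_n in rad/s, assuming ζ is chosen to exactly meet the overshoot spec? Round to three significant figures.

Inverting the overshoot relation: ζ = |ln 0.397|/√(π² + ln²0.397) = 0.282.
Then ω_n = 4/(ζ t_s) = 4/(0.282 × 0.0605) = 234 rad/s.

ω_n ≈ 234 rad/s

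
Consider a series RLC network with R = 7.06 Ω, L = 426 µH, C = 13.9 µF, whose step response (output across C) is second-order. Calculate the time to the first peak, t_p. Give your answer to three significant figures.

t_p ≈ 0.000314 s

For a series RLC circuit (capacitor voltage as output), ω_n = 1/√(LC) = 1/√(426 µH · 13.9 µF) = 13000 rad/s.
ζ = (R/2)·√(C/L) = (7.06/2)·√(13.9 µF/426 µH) = 0.638.
The damped frequency ω_d = ω_n√(1−ζ²) = 10000 rad/s. t_p = π/ω_d = 0.000314 s.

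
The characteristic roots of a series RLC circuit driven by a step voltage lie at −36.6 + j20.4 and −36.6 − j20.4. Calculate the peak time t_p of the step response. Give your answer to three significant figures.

t_p = π/ω_d with ω_d = 20.4 (the imaginary part), so t_p = 0.154 s.

t_p ≈ 0.154 s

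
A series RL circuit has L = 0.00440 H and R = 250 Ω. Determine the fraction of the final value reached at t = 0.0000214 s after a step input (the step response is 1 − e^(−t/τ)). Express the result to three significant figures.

y/y_∞ ≈ 0.704

τ = L/R = 0.00440/250 = 0.0000176 s.
y(t)/y_∞ = 1 − e^(−t/τ) = 1 − e^(−0.0000214/0.0000176) = 1 − e^(−1.22) = 0.704.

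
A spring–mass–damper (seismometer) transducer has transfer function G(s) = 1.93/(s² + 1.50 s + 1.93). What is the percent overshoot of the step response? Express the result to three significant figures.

%OS ≈ 13.3%

Matching coefficients with s² + 2ζω_n s + ω_n² gives ω_n² = 1.93 ⇒ ω_n = 1.39 rad/s, and ζ = 1.50/(2ω_n) = 0.540.
Overshoot: exp(−π·0.540/√(1−0.540²)) = 0.133, i.e. 13.3%.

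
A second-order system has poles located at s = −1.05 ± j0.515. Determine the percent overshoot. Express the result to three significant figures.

With σ = 1.05, ω_d = 0.515: ω_n = √(σ²+ω_d²) = 1.17 rad/s, ζ = σ/ω_n = 0.898.
%OS = 100·exp(−πζ/√(1−ζ²)) = 0.165%.

%OS ≈ 0.165%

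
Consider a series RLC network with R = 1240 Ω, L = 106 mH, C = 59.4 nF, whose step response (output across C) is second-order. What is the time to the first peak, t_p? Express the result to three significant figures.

For a series RLC circuit (capacitor voltage as output), ω_n = 1/√(LC) = 1/√(106 mH · 59.4 nF) = 12600 rad/s.
ζ = (R/2)·√(C/L) = (1240/2)·√(59.4 nF/106 mH) = 0.464.
ω_d = 12600·√(1 − 0.464²) = 11200 rad/s. t_p = π/ω_d = 0.000281 s.

t_p ≈ 0.000281 s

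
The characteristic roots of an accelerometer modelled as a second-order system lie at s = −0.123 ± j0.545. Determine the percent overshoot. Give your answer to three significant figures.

%OS ≈ 49.2%

With σ = 0.123, ω_d = 0.545: ω_n = √(σ²+ω_d²) = 0.559 rad/s, ζ = σ/ω_n = 0.220.
%OS = 100 e^{−πζ/√(1−ζ²)} with ζ = 0.220 gives 49.2%.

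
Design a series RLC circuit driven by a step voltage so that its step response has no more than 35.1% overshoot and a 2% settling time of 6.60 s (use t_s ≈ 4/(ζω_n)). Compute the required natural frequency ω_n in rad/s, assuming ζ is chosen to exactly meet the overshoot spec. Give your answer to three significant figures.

From %OS = 100·exp(−πζ/√(1−ζ²)), invert to get ζ = −ln(OS)/√(π² + ln²(OS)) with OS = 0.351.
−ln 0.351 = 1.047, so ζ = 1.047/√(π² + 1.096) = 0.316.
From t_s ≈ 4/(ζω_n): ω_n = 4/(ζ·t_s) = 4/(0.316·6.60) = 1.92 rad/s.

ω_n ≈ 1.92 rad/s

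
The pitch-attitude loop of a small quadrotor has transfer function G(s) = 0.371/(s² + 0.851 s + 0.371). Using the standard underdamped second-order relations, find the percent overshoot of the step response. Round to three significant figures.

ω_n = √0.371 = 0.609 rad/s; ζ = 0.851/(2·0.609) = 0.699.
Overshoot: exp(−π·0.699/√(1−0.699²)) = 0.0466, i.e. 4.66%.

%OS ≈ 4.66%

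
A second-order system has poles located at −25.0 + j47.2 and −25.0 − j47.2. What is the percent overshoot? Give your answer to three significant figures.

%OS ≈ 18.9%

|pole| = ω_n = √(25.0² + 47.2²) = 53.4 rad/s; ζ = cos θ = σ/ω_n = 0.468.
Overshoot: exp(−π·0.468/√(1−0.468²)) = 0.189, i.e. 18.9%.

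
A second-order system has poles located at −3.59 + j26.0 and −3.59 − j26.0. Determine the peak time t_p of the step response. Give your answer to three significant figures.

t_p ≈ 0.121 s

t_p = π/ω_d with ω_d = 26.0 (the imaginary part), so t_p = 0.121 s.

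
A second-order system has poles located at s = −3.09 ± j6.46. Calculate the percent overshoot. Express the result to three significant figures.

%OS ≈ 22.3%

The poles are at −σ ± jω_d with σ = 3.09 and ω_d = 6.46, so ω_n = √(σ²+ω_d²) = 7.16 rad/s and ζ = σ/ω_n = 0.432.
%OS = 100 e^{−πζ/√(1−ζ²)} with ζ = 0.432 gives 22.3%.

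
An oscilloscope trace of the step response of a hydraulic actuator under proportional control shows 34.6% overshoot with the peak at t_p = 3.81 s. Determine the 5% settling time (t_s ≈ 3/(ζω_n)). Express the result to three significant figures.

t_s ≈ 10.8 s

From the overshoot, ζ = −ln(OS)/√(π²+ln²(OS)) = 0.320.
From t_p = π/ω_d, ω_d = π/3.81 = 0.825 rad/s, so ω_n = ω_d/√(1−ζ²) = 0.870 rad/s.
t_s ≈ 3/(ζω_n) = 3/(0.320·0.870) = 10.8 s.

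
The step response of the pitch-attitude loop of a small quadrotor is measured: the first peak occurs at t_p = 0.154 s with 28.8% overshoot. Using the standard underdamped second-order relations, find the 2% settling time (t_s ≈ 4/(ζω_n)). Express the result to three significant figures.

t_s ≈ 0.495 s

From the overshoot, ζ = −ln(OS)/√(π²+ln²(OS)) = 0.368.
From t_p = π/ω_d, ω_d = π/0.154 = 20.4 rad/s, so ω_n = ω_d/√(1−ζ²) = 21.9 rad/s.
t_s ≈ 4/(ζω_n) = 4/(0.368·21.9) = 0.495 s.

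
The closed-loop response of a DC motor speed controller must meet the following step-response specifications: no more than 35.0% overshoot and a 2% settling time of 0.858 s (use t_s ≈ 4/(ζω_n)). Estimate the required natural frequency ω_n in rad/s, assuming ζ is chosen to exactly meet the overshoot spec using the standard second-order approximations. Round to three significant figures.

From %OS = 100·exp(−πζ/√(1−ζ²)), invert to get ζ = −ln(OS)/√(π² + ln²(OS)) with OS = 0.350.
−ln 0.350 = 1.050, so ζ = 1.050/√(π² + 1.102) = 0.317.
Then ω_n = 4/(ζ t_s) = 4/(0.317 × 0.858) = 14.7 rad/s.

ω_n ≈ 14.7 rad/s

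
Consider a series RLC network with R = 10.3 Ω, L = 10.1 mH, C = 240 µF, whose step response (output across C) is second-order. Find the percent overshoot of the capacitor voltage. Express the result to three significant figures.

%OS ≈ 1.65%

For a series RLC circuit (capacitor voltage as output), ω_n = 1/√(LC) = 1/√(10.1 mH · 240 µF) = 642 rad/s.
ζ = (R/2)·√(C/L) = (10.3/2)·√(240 µF/10.1 mH) = 0.794.
%OS = 100·exp(−πζ/√(1−ζ²)) = 1.65%.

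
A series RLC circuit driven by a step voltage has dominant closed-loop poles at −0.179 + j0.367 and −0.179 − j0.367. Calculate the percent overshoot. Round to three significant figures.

With σ = 0.179, ω_d = 0.367: ω_n = √(σ²+ω_d²) = 0.408 rad/s, ζ = σ/ω_n = 0.438.
%OS = 100 e^{−πζ/√(1−ζ²)} with ζ = 0.438 gives 21.6%.

%OS ≈ 21.6%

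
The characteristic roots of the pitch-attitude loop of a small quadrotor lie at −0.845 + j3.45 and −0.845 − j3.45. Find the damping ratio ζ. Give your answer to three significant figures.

With σ = 0.845, ω_d = 3.45: ω_n = √(σ²+ω_d²) = 3.55 rad/s, ζ = σ/ω_n = 0.238.

ζ ≈ 0.238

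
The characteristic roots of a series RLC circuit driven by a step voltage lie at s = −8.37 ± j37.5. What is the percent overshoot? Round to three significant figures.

%OS ≈ 49.6%

With σ = 8.37, ω_d = 37.5: ω_n = √(σ²+ω_d²) = 38.4 rad/s, ζ = σ/ω_n = 0.218.
%OS = 100 e^{−πζ/√(1−ζ²)} with ζ = 0.218 gives 49.6%.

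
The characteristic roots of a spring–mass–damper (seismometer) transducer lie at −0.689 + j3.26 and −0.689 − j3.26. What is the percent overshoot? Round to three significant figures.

%OS ≈ 51.5%

With σ = 0.689, ω_d = 3.26: ω_n = √(σ²+ω_d²) = 3.33 rad/s, ζ = σ/ω_n = 0.207.
%OS = 100·exp(−πζ/√(1−ζ²)) = 51.5%.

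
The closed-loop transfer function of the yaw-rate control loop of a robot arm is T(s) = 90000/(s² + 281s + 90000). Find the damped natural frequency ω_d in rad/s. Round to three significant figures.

ω_d ≈ 265 rad/s

Matching coefficients with s² + 2ζω_n s + ω_n² gives ω_n² = 90000 ⇒ ω_n = 300 rad/s, and ζ = 281/(2ω_n) = 0.468.
ω_d = ω_n√(1−ζ²) = 265 rad/s.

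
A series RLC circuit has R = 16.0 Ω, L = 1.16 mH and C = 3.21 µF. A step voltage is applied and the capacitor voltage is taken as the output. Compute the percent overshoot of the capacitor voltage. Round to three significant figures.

%OS ≈ 23.3%

For a series RLC circuit (capacitor voltage as output), ω_n = 1/√(LC) = 1/√(1.16 mH · 3.21 µF) = 16400 rad/s.
ζ = (R/2)·√(C/L) = (16.0/2)·√(3.21 µF/1.16 mH) = 0.421.
Overshoot: exp(−π·0.421/√(1−0.421²)) = 0.233, i.e. 23.3%.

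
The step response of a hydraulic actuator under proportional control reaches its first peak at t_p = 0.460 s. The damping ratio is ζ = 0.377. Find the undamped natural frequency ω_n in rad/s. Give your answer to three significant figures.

Peak time t_p = π/ω_d, so ω_d = π/t_p = π/0.460 = 6.83 rad/s.
ω_n = ω_d/√(1−ζ²) = 6.83/√0.858 = 7.37 rad/s.

ω_n ≈ 7.37 rad/s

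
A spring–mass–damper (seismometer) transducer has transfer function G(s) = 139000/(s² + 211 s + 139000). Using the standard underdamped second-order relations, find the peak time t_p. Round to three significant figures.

Matching coefficients with s² + 2ζω_n s + ω_n² gives ω_n² = 139000 ⇒ ω_n = 373 rad/s, and ζ = 211/(2ω_n) = 0.283.
The damped frequency ω_d = ω_n√(1−ζ²) = 358 rad/s. Then t_p = π/ω_d = 0.00879 s.

t_p ≈ 0.00879 s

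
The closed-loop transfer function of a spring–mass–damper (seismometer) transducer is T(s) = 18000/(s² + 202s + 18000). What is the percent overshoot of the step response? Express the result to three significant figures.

%OS ≈ 2.75%

Matching coefficients with s² + 2ζω_n s + ω_n² gives ω_n² = 18000 ⇒ ω_n = 134 rad/s, and ζ = 202/(2ω_n) = 0.753.
%OS = 100·exp(−πζ/√(1−ζ²)) = 2.75%.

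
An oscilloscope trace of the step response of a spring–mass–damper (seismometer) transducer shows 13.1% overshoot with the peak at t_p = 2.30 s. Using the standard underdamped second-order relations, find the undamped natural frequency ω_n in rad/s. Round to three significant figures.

From the overshoot, ζ = −ln(OS)/√(π²+ln²(OS)) = 0.543.
From t_p = π/ω_d, ω_d = π/2.30 = 1.37 rad/s, so ω_n = ω_d/√(1−ζ²) = 1.63 rad/s.

ω_n ≈ 1.63 rad/s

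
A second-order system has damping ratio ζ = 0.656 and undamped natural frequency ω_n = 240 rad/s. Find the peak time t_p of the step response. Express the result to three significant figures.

t_p ≈ 0.0173 s

The damped frequency is ω_d = ω_n√(1−ζ²) = 240·√(1−0.430) = 181 rad/s.
Peak time t_p = π/ω_d = π/181 = 0.0173 s.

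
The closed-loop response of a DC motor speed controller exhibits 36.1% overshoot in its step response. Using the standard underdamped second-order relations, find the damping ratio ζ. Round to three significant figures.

ζ ≈ 0.308

ζ = −ln(OS)/√(π² + (ln OS)²). With OS = 0.361, ln OS = −1.019 and ζ = 1.019/3.303 = 0.308.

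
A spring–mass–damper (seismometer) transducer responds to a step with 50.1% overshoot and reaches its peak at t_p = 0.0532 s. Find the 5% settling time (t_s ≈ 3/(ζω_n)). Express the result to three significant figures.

t_s ≈ 0.231 s

From the overshoot, ζ = −ln(OS)/√(π²+ln²(OS)) = 0.215.
From t_p = π/ω_d, ω_d = π/0.0532 = 59.1 rad/s, so ω_n = ω_d/√(1−ζ²) = 60.5 rad/s.
t_s ≈ 3/(ζω_n) = 3/(0.215·60.5) = 0.231 s.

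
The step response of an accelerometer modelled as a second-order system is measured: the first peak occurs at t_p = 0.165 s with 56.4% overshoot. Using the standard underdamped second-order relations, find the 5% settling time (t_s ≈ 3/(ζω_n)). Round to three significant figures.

ζ from %OS: ζ = |ln 0.564|/√(π²+ln²0.564) = 0.179.
From t_p = π/ω_d, ω_d = π/0.165 = 19.0 rad/s, so ω_n = ω_d/√(1−ζ²) = 19.4 rad/s.
t_s ≈ 3/(ζω_n) = 3/(0.179·19.4) = 0.864 s.

t_s ≈ 0.864 s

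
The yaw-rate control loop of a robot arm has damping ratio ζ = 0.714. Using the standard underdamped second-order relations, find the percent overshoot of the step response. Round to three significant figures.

For an underdamped second-order system, %OS = 100·exp(−πζ/√(1−ζ²)).
πζ/√(1−ζ²) = π·0.714/√(1−0.510) = 3.204, so %OS = 100·e^(−3.204) = 4.06%.

%OS ≈ 4.06%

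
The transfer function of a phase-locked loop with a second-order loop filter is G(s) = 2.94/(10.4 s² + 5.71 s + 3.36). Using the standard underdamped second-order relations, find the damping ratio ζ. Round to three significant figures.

ζ ≈ 0.483

Dividing through by 10.4: denominator becomes s² + 0.5490 s + 0.3231.
So ω_n = √0.3231 = 0.568 rad/s and ζ = 0.5490/(2·0.568) = 0.483.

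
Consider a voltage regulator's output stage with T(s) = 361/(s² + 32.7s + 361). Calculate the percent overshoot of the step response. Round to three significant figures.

%OS ≈ 0.496%

ω_n = √361 = 19.0 rad/s; ζ = 32.7/(2·19.0) = 0.861.
%OS = 100 e^{−πζ/√(1−ζ²)} with ζ = 0.861 gives 0.496%.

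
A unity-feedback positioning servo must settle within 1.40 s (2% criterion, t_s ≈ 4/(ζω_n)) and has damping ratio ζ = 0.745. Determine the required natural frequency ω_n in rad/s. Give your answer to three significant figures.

Rearranging t_s ≈ 4/(ζω_n) gives ω_n = 4/(ζ·t_s) = 4/(0.745 × 1.40) = 3.84 rad/s.

ω_n ≈ 3.84 rad/s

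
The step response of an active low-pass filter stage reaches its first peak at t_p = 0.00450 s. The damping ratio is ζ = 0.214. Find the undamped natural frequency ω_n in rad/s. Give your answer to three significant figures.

Peak time t_p = π/ω_d, so ω_d = π/t_p = π/0.00450 = 698 rad/s.
ω_n = ω_d/√(1−ζ²) = 698/√0.954 = 715 rad/s.

ω_n ≈ 715 rad/s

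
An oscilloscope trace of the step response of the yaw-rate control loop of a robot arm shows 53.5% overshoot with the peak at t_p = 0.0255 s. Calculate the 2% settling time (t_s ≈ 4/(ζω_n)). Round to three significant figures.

ζ from %OS: ζ = |ln 0.535|/√(π²+ln²0.535) = 0.195.
t_p = π/ω_d ⇒ ω_d = 123 rad/s; then ω_n = ω_d/√(1−ζ²) = 126 rad/s.
t_s ≈ 4/(ζω_n) = 4/(0.195·126) = 0.163 s.

t_s ≈ 0.163 s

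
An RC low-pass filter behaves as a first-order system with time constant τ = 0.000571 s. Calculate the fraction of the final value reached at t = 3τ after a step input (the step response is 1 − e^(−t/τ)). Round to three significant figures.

y/y_∞ ≈ 0.950

y(t)/y_∞ = 1 − e^(−t/τ) = 1 − e^(−3) = 1 − e^(−3.00) = 0.950.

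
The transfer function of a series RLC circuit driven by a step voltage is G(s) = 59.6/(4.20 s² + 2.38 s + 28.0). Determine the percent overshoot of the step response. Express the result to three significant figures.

Dividing through by 4.20: denominator becomes s² + 0.5667 s + 6.667.
So ω_n = √6.667 = 2.58 rad/s and ζ = 0.5667/(2·2.58) = 0.110.
%OS = 100·exp(−πζ/√(1−ζ²)) = 70.7%.

%OS ≈ 70.7%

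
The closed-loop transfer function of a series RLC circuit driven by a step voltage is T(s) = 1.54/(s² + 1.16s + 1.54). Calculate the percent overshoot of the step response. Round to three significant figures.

Matching coefficients with s² + 2ζω_n s + ω_n² gives ω_n² = 1.54 ⇒ ω_n = 1.24 rad/s, and ζ = 1.16/(2ω_n) = 0.467.
%OS = 100·exp(−πζ/√(1−ζ²)) = 19.0%.

%OS ≈ 19.0%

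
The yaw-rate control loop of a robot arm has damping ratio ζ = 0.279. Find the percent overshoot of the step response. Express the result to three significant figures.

For an underdamped second-order system, %OS = 100·exp(−πζ/√(1−ζ²)).
πζ/√(1−ζ²) = π·0.279/√(1−0.0778) = 0.9127, so %OS = 100·e^(−0.9127) = 40.1%.

%OS ≈ 40.1%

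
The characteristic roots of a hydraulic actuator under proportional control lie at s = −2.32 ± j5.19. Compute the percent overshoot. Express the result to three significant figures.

%OS ≈ 24.6%

The poles are at −σ ± jω_d with σ = 2.32 and ω_d = 5.19, so ω_n = √(σ²+ω_d²) = 5.68 rad/s and ζ = σ/ω_n = 0.408.
%OS = 100 e^{−πζ/√(1−ζ²)} with ζ = 0.408 gives 24.6%.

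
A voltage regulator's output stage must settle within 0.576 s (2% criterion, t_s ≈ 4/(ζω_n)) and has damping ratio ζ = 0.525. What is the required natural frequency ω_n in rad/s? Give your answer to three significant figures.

ω_n ≈ 13.2 rad/s

Rearranging t_s ≈ 4/(ζω_n) gives ω_n = 4/(ζ·t_s) = 4/(0.525 × 0.576) = 13.2 rad/s.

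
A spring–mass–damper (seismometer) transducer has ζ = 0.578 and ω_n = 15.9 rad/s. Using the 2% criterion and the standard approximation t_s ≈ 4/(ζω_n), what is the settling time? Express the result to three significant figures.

t_s ≈ 4/(ζω_n) = 4/(0.578 × 15.9) = 0.435 s.

t_s ≈ 0.435 s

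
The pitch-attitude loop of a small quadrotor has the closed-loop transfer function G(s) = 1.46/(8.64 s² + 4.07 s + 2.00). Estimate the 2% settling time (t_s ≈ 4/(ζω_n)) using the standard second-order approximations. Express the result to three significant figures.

t_s ≈ 17.0 s

Dividing through by 8.64: denominator becomes s² + 0.4711 s + 0.2315.
So ω_n = √0.2315 = 0.481 rad/s and ζ = 0.4711/(2·0.481) = 0.490.
t_s ≈ 4/(ζω_n) = 17.0 s.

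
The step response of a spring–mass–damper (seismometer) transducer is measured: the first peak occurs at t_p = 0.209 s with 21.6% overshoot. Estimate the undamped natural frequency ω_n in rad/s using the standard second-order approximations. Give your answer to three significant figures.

From the overshoot, ζ = −ln(OS)/√(π²+ln²(OS)) = 0.438.
From t_p = π/ω_d, ω_d = π/0.209 = 15.0 rad/s, so ω_n = ω_d/√(1−ζ²) = 16.7 rad/s.

ω_n ≈ 16.7 rad/s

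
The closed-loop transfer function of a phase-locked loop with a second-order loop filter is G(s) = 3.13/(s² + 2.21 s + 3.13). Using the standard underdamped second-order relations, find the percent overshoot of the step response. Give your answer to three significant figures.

%OS ≈ 8.11%

ω_n = √3.13 = 1.77 rad/s; ζ = 2.21/(2·1.77) = 0.625.
%OS = 100·exp(−πζ/√(1−ζ²)) = 8.11%.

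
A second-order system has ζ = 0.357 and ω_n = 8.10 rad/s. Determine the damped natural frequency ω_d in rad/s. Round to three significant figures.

ω_d ≈ 7.57 rad/s

ω_d = ω_n√(1−ζ²) = 8.10·√0.873 = 7.57 rad/s.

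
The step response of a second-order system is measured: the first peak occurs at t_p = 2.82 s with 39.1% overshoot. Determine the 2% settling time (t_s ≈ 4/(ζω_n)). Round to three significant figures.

t_s ≈ 12.0 s

ζ from %OS: ζ = |ln 0.391|/√(π²+ln²0.391) = 0.286.
From t_p = π/ω_d, ω_d = π/2.82 = 1.11 rad/s, so ω_n = ω_d/√(1−ζ²) = 1.16 rad/s.
t_s ≈ 4/(ζω_n) = 4/(0.286·1.16) = 12.0 s.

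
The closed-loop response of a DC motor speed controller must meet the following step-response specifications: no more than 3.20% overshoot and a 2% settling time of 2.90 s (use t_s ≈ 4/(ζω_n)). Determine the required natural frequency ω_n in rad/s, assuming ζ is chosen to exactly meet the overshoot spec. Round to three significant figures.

ω_n ≈ 1.87 rad/s

ζ = −ln(OS)/√(π² + (ln OS)²). With OS = 0.0320, ln OS = −3.442 and ζ = 3.442/4.660 = 0.739.
Then ω_n = 4/(ζ t_s) = 4/(0.739 × 2.90) = 1.87 rad/s.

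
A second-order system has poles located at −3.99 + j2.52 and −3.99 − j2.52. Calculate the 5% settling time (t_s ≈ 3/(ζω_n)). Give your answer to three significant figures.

For poles at −σ ± jω_d, ζω_n = σ = 3.99, so t_s ≈ 3/σ = 0.752 s.

t_s ≈ 0.752 s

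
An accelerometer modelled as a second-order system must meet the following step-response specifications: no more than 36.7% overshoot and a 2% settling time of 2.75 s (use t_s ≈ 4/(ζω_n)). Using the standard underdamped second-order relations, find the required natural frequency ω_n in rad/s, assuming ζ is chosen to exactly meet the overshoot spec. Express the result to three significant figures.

ζ = −ln(OS)/√(π² + (ln OS)²). With OS = 0.367, ln OS = −1.002 and ζ = 1.002/3.298 = 0.304.
From t_s ≈ 4/(ζω_n): ω_n = 4/(ζ·t_s) = 4/(0.304·2.75) = 4.79 rad/s.

ω_n ≈ 4.79 rad/s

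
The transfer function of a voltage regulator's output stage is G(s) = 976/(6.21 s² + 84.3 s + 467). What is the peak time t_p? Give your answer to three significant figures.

t_p ≈ 0.582 s

Dividing through by 6.21: denominator becomes s² + 13.57 s + 75.20.
So ω_n = √75.20 = 8.67 rad/s and ζ = 13.57/(2·8.67) = 0.783.
ω_d = ω_n√(1−ζ²) = 5.40 rad/s. t_p = π/ω_d = 0.582 s.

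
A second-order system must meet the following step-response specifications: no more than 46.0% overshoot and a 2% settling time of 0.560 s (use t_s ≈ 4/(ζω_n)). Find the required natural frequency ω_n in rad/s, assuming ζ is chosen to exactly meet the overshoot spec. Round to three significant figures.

ζ = −ln(OS)/√(π² + (ln OS)²). With OS = 0.460, ln OS = −0.7765 and ζ = 0.7765/3.236 = 0.240.
From t_s ≈ 4/(ζω_n): ω_n = 4/(ζ·t_s) = 4/(0.240·0.560) = 29.8 rad/s.

ω_n ≈ 29.8 rad/s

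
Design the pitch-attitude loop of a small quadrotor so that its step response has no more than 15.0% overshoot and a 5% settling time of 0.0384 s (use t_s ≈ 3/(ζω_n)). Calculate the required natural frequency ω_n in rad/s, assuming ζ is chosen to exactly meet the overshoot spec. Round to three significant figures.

ω_n ≈ 151 rad/s

From %OS = 100·exp(−πζ/√(1−ζ²)), invert to get ζ = −ln(OS)/√(π² + ln²(OS)) with OS = 0.150.
−ln 0.150 = 1.897, so ζ = 1.897/√(π² + 3.599) = 0.517.
From t_s ≈ 3/(ζω_n): ω_n = 3/(ζ·t_s) = 3/(0.517·0.0384) = 151 rad/s.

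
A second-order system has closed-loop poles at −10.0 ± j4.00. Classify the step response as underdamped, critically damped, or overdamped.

Since the poles form a complex-conjugate pair with nonzero imaginary part, the response is underdamped.

underdamped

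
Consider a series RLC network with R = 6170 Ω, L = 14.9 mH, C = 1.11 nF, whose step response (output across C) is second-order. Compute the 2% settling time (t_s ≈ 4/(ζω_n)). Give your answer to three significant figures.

For a series RLC circuit (capacitor voltage as output), ω_n = 1/√(LC) = 1/√(14.9 mH · 1.11 nF) = 246000 rad/s.
ζ = (R/2)·√(C/L) = (6170/2)·√(1.11 nF/14.9 mH) = 0.842.
t_s ≈ 4/(ζω_n) = 0.0000193 s.

t_s ≈ 0.0000193 s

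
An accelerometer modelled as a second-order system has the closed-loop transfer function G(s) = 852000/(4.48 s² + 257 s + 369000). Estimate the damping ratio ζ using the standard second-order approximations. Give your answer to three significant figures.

Dividing through by 4.48: denominator becomes s² + 57.37 s + 82370.
So ω_n = √82370 = 287 rad/s and ζ = 57.37/(2·287) = 0.0999.

ζ ≈ 0.0999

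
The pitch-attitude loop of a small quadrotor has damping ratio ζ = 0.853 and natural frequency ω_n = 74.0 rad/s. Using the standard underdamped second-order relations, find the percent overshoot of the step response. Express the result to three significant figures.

%OS ≈ 0.589%

For an underdamped second-order system, %OS = 100·exp(−πζ/√(1−ζ²)).
πζ/√(1−ζ²) = π·0.853/√(1−0.728) = 5.135, so %OS = 100·e^(−5.135) = 0.589%.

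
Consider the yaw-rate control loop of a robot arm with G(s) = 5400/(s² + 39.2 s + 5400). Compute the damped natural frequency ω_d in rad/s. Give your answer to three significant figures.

Matching coefficients with s² + 2ζω_n s + ω_n² gives ω_n² = 5400 ⇒ ω_n = 73.5 rad/s, and ζ = 39.2/(2ω_n) = 0.267.
The damped frequency ω_d = ω_n√(1−ζ²) = 70.8 rad/s.

ω_d ≈ 70.8 rad/s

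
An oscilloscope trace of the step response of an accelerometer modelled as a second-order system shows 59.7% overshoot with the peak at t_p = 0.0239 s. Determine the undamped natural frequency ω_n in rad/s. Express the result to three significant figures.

ω_n ≈ 133 rad/s

From the overshoot, ζ = −ln(OS)/√(π²+ln²(OS)) = 0.162.
t_p = π/ω_d ⇒ ω_d = 131 rad/s; then ω_n = ω_d/√(1−ζ²) = 133 rad/s.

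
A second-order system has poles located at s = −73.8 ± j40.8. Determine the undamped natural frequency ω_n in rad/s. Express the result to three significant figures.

ω_n ≈ 84.3 rad/s

|pole| = ω_n = √(73.8² + 40.8²) = 84.3 rad/s; ζ = cos θ = σ/ω_n = 0.875.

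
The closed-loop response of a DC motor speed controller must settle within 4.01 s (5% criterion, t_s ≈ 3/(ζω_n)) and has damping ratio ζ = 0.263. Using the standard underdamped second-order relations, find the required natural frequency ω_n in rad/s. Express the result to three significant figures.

Rearranging t_s ≈ 3/(ζω_n) gives ω_n = 3/(ζ·t_s) = 3/(0.263 × 4.01) = 2.84 rad/s.

ω_n ≈ 2.84 rad/s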